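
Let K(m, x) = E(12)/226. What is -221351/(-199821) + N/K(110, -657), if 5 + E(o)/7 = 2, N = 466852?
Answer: -7027606573607/1398747 ≈ -5.0242e+6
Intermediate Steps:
E(o) = -21 (E(o) = -35 + 7*2 = -35 + 14 = -21)
K(m, x) = -21/226
-221351/(-199821) + N/K(110, -657) = -221351/(-199821) + 466852/(-21/226) = -221351*(-1/199821) + 466852*(-226/21) = 221351/199821 - 105508552/21 = -7027606573607/1398747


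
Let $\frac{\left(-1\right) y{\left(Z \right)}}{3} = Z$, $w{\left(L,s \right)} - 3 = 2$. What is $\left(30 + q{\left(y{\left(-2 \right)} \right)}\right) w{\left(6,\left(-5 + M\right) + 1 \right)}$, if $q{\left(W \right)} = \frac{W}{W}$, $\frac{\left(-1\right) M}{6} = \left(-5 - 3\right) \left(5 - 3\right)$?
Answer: $155$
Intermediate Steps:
$M = 96$ ($M = - 6 \left(-5 - 3\right) \left(5 - 3\right) = - 6 \left(\left(-8\right) 2\right) = \left(-6\right) \left(-16\right) = 96$)
$w{\left(L,s \right)} = 5$ ($w{\left(L,s \right)} = 3 + 2 = 5$)
$y{\left(Z \right)} = - 3 Z$
$q{\left(W \right)} = 1$
$\left(30 + q{\left(y{\left(-2 \right)} \right)}\right) w{\left(6,\left(-5 + M\right) + 1 \right)} = \left(30 + 1\right) 5 = 31 \cdot 5 = 155$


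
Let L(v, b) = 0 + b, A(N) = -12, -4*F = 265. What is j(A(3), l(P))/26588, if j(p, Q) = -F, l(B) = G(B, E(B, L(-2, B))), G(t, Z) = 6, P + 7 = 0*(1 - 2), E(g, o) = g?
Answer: 265/106352 ≈ 0.0024917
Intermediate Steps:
F = -265/4 (F = -¼*265 = -265/4 ≈ -66.250)
L(v, b) = b
P = -7 (P = -7 + 0*(1 - 2) = -7 + 0*(-1) = -7 + 0 = -7)
l(B) = 6
j(p, Q) = 265/4 (j(p, Q) = -1*(-265/4) = 265/4)
j(A(3), l(P))/26588 = (265/4)/26588 = (265/4)*(1/26588) = 265/106352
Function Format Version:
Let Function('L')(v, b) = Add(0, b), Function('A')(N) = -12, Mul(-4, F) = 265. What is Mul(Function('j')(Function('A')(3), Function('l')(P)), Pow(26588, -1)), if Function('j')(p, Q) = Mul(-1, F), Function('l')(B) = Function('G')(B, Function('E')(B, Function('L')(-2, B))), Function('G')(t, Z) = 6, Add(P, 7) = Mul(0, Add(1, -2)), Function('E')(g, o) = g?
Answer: Rational(265, 106352) ≈ 0.0024917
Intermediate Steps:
F = Rational(-265, 4) (F = Mul(Rational(-1, 4), 265) = Rational(-265, 4) ≈ -66.250)
Function('L')(v, b) = b
P = -7 (P = Add(-7, Mul(0, Add(1, -2))) = Add(-7, Mul(0, -1)) = Add(-7, 0) = -7)
Function('l')(B) = 6
Function('j')(p, Q) = Rational(265, 4) (Function('j')(p, Q) = Mul(-1, Rational(-265, 4)) = Rational(265, 4))
Mul(Function('j')(Function('A')(3), Function('l')(P)), Pow(26588, -1)) = Mul(Rational(265, 4), Pow(26588, -1)) = Mul(Rational(265, 4), Rational(1, 26588)) = Rational(265, 106352)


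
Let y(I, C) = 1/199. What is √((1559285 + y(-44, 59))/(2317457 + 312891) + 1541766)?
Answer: √26401659262606250297031/130859813 ≈ 1241.7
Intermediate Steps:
y(I, C) = 1/199
√((1559285 + y(-44, 59))/(2317457 + 312891) + 1541766) = √((1559285 + 1/199)/(2317457 + 312891) + 1541766) = √((310297716/199)/2630348 + 1541766) = √((310297716/199)*(1/2630348) + 1541766) = √(77574429/130859813 + 1541766) = √(201755288024187/130859813) = √26401659262606250297031/130859813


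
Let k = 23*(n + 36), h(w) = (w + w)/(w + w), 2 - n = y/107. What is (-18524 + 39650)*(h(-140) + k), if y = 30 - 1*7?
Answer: 1966746096/107 ≈ 1.8381e+7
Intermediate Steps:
y = 23 (y = 30 - 7 = 23)
n = 191/107 (n = 2 - 23/107 = 191/107 ≈ 1.7850)
h(w) = 1 (h(w) = (2*w)/((2*w)) = (2*w)*(1/(2*w)) = 1)
k = 92989/107 (k = 23*(191/107 + 36) = 23*(4043/107) = 92989/107 ≈ 869.06)
(-18524 + 39650)*(h(-140) + k) = (-18524 + 39650)*(1 + 92989/107) = 21126*(93096/107) = 1966746096/107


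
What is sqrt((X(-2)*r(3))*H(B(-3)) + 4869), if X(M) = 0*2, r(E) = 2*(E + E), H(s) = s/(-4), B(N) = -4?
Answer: 3*sqrt(541) ≈ 69.778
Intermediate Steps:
H(s) = -s/4 (H(s) = s*(-1/4) = -s/4)
r(E) = 4*E (r(E) = 2*(2*E) = 4*E)
X(M) = 0
sqrt((X(-2)*r(3))*H(B(-3)) + 4869) = sqrt((0*(4*3))*(-1/4*(-4)) + 4869) = sqrt((0*12)*1 + 4869) = sqrt(0*1 + 4869) = sqrt(0 + 4869) = sqrt(4869) = 3*sqrt(541)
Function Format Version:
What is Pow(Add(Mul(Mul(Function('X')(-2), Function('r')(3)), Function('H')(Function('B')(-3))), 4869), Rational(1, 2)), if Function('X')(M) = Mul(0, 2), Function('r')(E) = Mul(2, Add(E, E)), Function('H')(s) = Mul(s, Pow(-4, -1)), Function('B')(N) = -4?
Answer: Mul(3, Pow(541, Rational(1, 2))) ≈ 69.778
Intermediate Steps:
Function('H')(s) = Mul(Rational(-1, 4), s) (Function('H')(s) = Mul(s, Rational(-1, 4)) = Mul(Rational(-1, 4), s))
Function('r')(E) = Mul(4, E) (Function('r')(E) = Mul(2, Mul(2, E)) = Mul(4, E))
Function('X')(M) = 0
Pow(Add(Mul(Mul(Function('X')(-2), Function('r')(3)), Function('H')(Function('B')(-3))), 4869), Rational(1, 2)) = Pow(Add(Mul(Mul(0, Mul(4, 3)), Mul(Rational(-1, 4), -4)), 4869), Rational(1, 2)) = Pow(Add(Mul(Mul(0, 12), 1), 4869), Rational(1, 2)) = Pow(Add(Mul(0, 1), 4869), Rational(1, 2)) = Pow(Add(0, 4869), Rational(1, 2)) = Pow(4869, Rational(1, 2)) = Mul(3, Pow(541, Rational(1, 2)))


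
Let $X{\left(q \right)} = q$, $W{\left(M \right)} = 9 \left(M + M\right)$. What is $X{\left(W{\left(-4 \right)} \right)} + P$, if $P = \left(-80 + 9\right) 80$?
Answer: $-5752$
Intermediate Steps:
$W{\left(M \right)} = 18 M$ ($W{\left(M \right)} = 9 \cdot 2 M = 18 M$)
$P = -5680$ ($P = \left(-71\right) 80 = -5680$)
$X{\left(W{\left(-4 \right)} \right)} + P = 18 \left(-4\right) - 5680 = -72 - 5680 = -5752$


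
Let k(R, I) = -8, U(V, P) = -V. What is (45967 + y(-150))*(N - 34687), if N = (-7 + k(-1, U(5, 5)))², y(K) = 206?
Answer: -1591213926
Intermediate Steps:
N = 225 (N = (-7 - 8)² = (-15)² = 225)
(45967 + y(-150))*(N - 34687) = (45967 + 206)*(225 - 34687) = 46173*(-34462) = -1591213926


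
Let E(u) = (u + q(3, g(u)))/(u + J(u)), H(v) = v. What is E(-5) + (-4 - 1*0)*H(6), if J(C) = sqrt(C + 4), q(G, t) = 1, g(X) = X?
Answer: -302/13 + 2*I/13 ≈ -23.231 + 0.15385*I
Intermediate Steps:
J(C) = sqrt(4 + C)
E(u) = (1 + u)/(u + sqrt(4 + u)) (E(u) = (u + 1)/(u + sqrt(4 + u)) = (1 + u)/(u + sqrt(4 + u)))
E(-5) + (-4 - 1*0)*H(6) = (1 - 5)/(-5 + sqrt(4 - 5)) + (-4 - 1*0)*6 = -4/(-5 + sqrt(-1)) + (-4 + 0)*6 = -4/(-5 + I) - 4*6 = ((-5 - I)/26)*(-4) - 24 = -2*(-5 - I)/13 - 24 = -24 - 2*(-5 - I)/13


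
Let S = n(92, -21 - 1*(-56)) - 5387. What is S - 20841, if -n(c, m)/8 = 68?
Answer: -26772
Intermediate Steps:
n(c, m) = -544 (n(c, m) = -8*68 = -544)
S = -5931 (S = -544 - 5387 = -5931)
S - 20841 = -5931 - 20841 = -26772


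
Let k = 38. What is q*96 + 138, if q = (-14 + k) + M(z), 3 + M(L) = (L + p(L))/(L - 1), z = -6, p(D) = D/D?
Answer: 15558/7 ≈ 2222.6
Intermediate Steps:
p(D) = 1
M(L) = -3 + (1 + L)/(-1 + L) (M(L) = -3 + (L + 1)/(L - 1) = -3 + (1 + L)/(-1 + L))
q = 152/7 (q = (-14 + 38) + 2*(2 - 1*(-6))/(-1 - 6) = 24 + 2*(2 + 6)/(-7) = 24 + 2*(-1/7)*8 = 24 - 16/7 = 152/7 ≈ 21.714)
q*96 + 138 = (152/7)*96 + 138 = 14592/7 + 138 = 15558/7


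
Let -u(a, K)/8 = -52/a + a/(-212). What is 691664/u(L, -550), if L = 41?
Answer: 751492936/12705 ≈ 59149.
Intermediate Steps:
u(a, K) = 416/a + 2*a/53 (u(a, K) = -8*(-52/a + a/(-212)) = -8*(-52/a + a*(-1/212)) = -8*(-52/a - a/212) = 416/a + 2*a/53)
691664/u(L, -550) = 691664/(416/41 + (2/53)*41) = 691664/(416*(1/41) + 82/53) = 691664/(416/41 + 82/53) = 691664/(25410/2173) = 691664*(2173/25410) = 751492936/12705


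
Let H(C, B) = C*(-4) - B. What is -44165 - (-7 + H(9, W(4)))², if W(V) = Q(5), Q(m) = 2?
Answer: -46190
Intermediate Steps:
W(V) = 2
H(C, B) = -B - 4*C (H(C, B) = -4*C - B = -B - 4*C)
-44165 - (-7 + H(9, W(4)))² = -44165 - (-7 + (-1*2 - 4*9))² = -44165 - (-7 + (-2 - 36))² = -44165 - (-7 - 38)² = -44165 - 1*(-45)² = -44165 - 1*2025 = -44165 - 2025 = -46190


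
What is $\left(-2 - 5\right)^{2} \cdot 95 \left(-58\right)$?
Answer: $-269990$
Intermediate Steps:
$\left(-2 - 5\right)^{2} \cdot 95 \left(-58\right) = \left(-7\right)^{2} \cdot 95 \left(-58\right) = 49 \cdot 95 \left(-58\right) = 4655 \left(-58\right) = -269990$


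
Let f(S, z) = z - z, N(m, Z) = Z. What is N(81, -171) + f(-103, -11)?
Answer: -171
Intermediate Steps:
f(S, z) = 0
N(81, -171) + f(-103, -11) = -171 + 0 = -171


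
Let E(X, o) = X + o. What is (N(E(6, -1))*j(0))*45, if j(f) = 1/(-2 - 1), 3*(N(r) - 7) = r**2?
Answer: -230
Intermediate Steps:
N(r) = 7 + r**2/3
j(f) = -1/3 (j(f) = 1/(-3) = -1/3)
(N(E(6, -1))*j(0))*45 = ((7 + (6 - 1)**2/3)*(-1/3))*45 = ((7 + (1/3)*5**2)*(-1/3))*45 = ((7 + (1/3)*25)*(-1/3))*45 = ((7 + 25/3)*(-1/3))*45 = ((46/3)*(-1/3))*45 = -46/9*45 = -230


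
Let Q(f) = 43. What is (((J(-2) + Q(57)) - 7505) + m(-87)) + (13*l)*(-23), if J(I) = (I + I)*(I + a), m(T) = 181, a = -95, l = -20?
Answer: -913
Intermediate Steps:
J(I) = 2*I*(-95 + I) (J(I) = (I + I)*(I - 95) = (2*I)*(-95 + I) = 2*I*(-95 + I))
(((J(-2) + Q(57)) - 7505) + m(-87)) + (13*l)*(-23) = (((2*(-2)*(-95 - 2) + 43) - 7505) + 181) + (13*(-20))*(-23) = (((2*(-2)*(-97) + 43) - 7505) + 181) - 260*(-23) = (((388 + 43) - 7505) + 181) + 5980 = ((431 - 7505) + 181) + 5980 = (-7074 + 181) + 5980 = -6893 + 5980 = -913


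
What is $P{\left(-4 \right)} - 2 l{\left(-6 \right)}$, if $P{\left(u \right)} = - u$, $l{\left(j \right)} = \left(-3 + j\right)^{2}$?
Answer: $-158$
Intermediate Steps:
$P{\left(-4 \right)} - 2 l{\left(-6 \right)} = \left(-1\right) \left(-4\right) - 2 \left(-3 - 6\right)^{2} = 4 - 2 \left(-9\right)^{2} = 4 - 162 = -158$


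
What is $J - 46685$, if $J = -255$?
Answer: $-46940$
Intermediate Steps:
$J - 46685 = -255 - 46685 = -46940$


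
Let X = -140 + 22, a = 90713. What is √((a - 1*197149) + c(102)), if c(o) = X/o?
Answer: I*√276843045/51 ≈ 326.25*I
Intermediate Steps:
X = -118
c(o) = -118/o
√((a - 1*197149) + c(102)) = √((90713 - 1*197149) - 118/102) = √((90713 - 197149) - 118*1/102) = √(-106436 - 59/51) = √(-5428295/51) = I*√276843045/51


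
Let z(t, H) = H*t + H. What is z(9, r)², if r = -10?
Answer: 10000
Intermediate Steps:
z(t, H) = H + H*t
z(9, r)² = (-10*(1 + 9))² = (-10*10)² = (-100)² = 10000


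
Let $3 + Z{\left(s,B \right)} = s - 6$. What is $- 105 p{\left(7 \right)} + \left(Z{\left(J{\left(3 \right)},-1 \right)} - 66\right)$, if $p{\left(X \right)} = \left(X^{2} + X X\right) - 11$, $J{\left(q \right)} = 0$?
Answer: $-9210$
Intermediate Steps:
$Z{\left(s,B \right)} = -9 + s$ ($Z{\left(s,B \right)} = -3 + \left(s - 6\right) = -3 + \left(-6 + s\right) = -9 + s$)
$p{\left(X \right)} = -11 + 2 X^{2}$ ($p{\left(X \right)} = \left(X^{2} + X^{2}\right) - 11 = 2 X^{2} - 11 = -11 + 2 X^{2}$)
$- 105 p{\left(7 \right)} + \left(Z{\left(J{\left(3 \right)},-1 \right)} - 66\right) = - 105 \left(-11 + 2 \cdot 7^{2}\right) + \left(\left(-9 + 0\right) - 66\right) = - 105 \left(-11 + 2 \cdot 49\right) - 75 = - 105 \left(-11 + 98\right) - 75 = \left(-105\right) 87 - 75 = -9135 - 75 = -9210$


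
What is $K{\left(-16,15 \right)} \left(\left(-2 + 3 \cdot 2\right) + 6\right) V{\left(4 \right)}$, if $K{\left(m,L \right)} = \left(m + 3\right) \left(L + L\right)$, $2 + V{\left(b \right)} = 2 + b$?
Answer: $-15600$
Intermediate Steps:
$V{\left(b \right)} = b$ ($V{\left(b \right)} = -2 + \left(2 + b\right) = b$)
$K{\left(m,L \right)} = 2 L \left(3 + m\right)$ ($K{\left(m,L \right)} = \left(3 + m\right) 2 L = 2 L \left(3 + m\right)$)
$K{\left(-16,15 \right)} \left(\left(-2 + 3 \cdot 2\right) + 6\right) V{\left(4 \right)} = 2 \cdot 15 \left(3 - 16\right) \left(\left(-2 + 3 \cdot 2\right) + 6\right) 4 = 2 \cdot 15 \left(-13\right) \left(\left(-2 + 6\right) + 6\right) 4 = - 390 \left(4 + 6\right) 4 = - 390 \cdot 10 \cdot 4 = \left(-390\right) 40 = -15600$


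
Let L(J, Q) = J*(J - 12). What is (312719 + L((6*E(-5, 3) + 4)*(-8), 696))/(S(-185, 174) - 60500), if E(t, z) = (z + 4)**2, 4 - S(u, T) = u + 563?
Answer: -6024783/60874 ≈ -98.971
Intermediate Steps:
S(u, T) = -559 - u (S(u, T) = 4 - (u + 563) = 4 - (563 + u) = 4 + (-563 - u) = -559 - u)
E(t, z) = (4 + z)**2
L(J, Q) = J*(-12 + J)
(312719 + L((6*E(-5, 3) + 4)*(-8), 696))/(S(-185, 174) - 60500) = (312719 + ((6*(4 + 3)**2 + 4)*(-8))*(-12 + (6*(4 + 3)**2 + 4)*(-8)))/((-559 - 1*(-185)) - 60500) = (312719 + ((6*7**2 + 4)*(-8))*(-12 + (6*7**2 + 4)*(-8)))/((-559 + 185) - 60500) = (312719 + ((6*49 + 4)*(-8))*(-12 + (6*49 + 4)*(-8)))/(-374 - 60500) = (312719 + ((294 + 4)*(-8))*(-12 + (294 + 4)*(-8)))/(-60874) = (312719 + (298*(-8))*(-12 + 298*(-8)))*(-1/60874) = (312719 - 2384*(-12 - 2384))*(-1/60874) = (312719 - 2384*(-2396))*(-1/60874) = (312719 + 5712064)*(-1/60874) = 6024783*(-1/60874) = -6024783/60874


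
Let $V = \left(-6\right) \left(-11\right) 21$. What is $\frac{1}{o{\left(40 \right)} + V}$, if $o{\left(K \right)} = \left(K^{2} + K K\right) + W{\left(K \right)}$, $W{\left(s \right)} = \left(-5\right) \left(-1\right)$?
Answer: $\frac{1}{4591} \approx 0.00021782$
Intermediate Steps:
$V = 1386$ ($V = 66 \cdot 21 = 1386$)
$W{\left(s \right)} = 5$
$o{\left(K \right)} = 5 + 2 K^{2}$ ($o{\left(K \right)} = \left(K^{2} + K K\right) + 5 = \left(K^{2} + K^{2}\right) + 5 = 2 K^{2} + 5 = 5 + 2 K^{2}$)
$\frac{1}{o{\left(40 \right)} + V} = \frac{1}{\left(5 + 2 \cdot 40^{2}\right) + 1386} = \frac{1}{\left(5 + 2 \cdot 1600\right) + 1386} = \frac{1}{\left(5 + 3200\right) + 1386} = \frac{1}{3205 + 1386} = \frac{1}{4591}$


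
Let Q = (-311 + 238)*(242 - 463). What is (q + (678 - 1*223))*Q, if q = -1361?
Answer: -14616498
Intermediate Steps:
Q = 16133 (Q = -73*(-221) = 16133)
(q + (678 - 1*223))*Q = (-1361 + (678 - 1*223))*16133 = (-1361 + (678 - 223))*16133 = (-1361 + 455)*16133 = -906*16133 = -14616498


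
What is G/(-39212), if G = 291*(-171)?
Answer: 49761/39212 ≈ 1.2690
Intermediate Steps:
G = -49761
G/(-39212) = -49761/(-39212) = -49761*(-1/39212) = 49761/39212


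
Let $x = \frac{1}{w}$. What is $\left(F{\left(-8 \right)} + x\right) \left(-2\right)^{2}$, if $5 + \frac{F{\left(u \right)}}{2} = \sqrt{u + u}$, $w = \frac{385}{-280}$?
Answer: $- \frac{472}{11} + 32 i \approx -42.909 + 32.0 i$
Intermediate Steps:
$w = - \frac{11}{8}$ ($w = 385 \left(- \frac{1}{280}\right) = - \frac{11}{8} \approx -1.375$)
$F{\left(u \right)} = -10 + 2 \sqrt{2} \sqrt{u}$ ($F{\left(u \right)} = -10 + 2 \sqrt{u + u} = -10 + 2 \sqrt{2 u} = -10 + 2 \sqrt{2} \sqrt{u}$)
$x = - \frac{8}{11}$ ($x = \frac{1}{- \frac{11}{8}} = - \frac{8}{11} \approx -0.72727$)
$\left(F{\left(-8 \right)} + x\right) \left(-2\right)^{2} = \left(\left(-10 + 2 \sqrt{2} \sqrt{-8}\right) - \frac{8}{11}\right) \left(-2\right)^{2} = \left(\left(-10 + 2 \sqrt{2} \cdot 2 i \sqrt{2}\right) - \frac{8}{11}\right) 4 = \left(\left(-10 + 8 i\right) - \frac{8}{11}\right) 4 = \left(- \frac{118}{11} + 8 i\right) 4 = - \frac{472}{11} + 32 i$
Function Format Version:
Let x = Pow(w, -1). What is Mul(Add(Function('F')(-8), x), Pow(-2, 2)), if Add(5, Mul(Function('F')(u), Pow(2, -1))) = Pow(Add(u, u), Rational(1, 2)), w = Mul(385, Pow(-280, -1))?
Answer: Add(Rational(-472, 11), Mul(32, I)) ≈ Add(-42.909, Mul(32.000, I))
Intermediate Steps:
w = Rational(-11, 8) (w = Mul(385, Rational(-1, 280)) = Rational(-11, 8) ≈ -1.3750)
Function('F')(u) = Add(-10, Mul(2, Pow(2, Rational(1, 2)), Pow(u, Rational(1, 2)))) (Function('F')(u) = Add(-10, Mul(2, Pow(Add(u, u), Rational(1, 2)))) = Add(-10, Mul(2, Pow(Mul(2, u), Rational(1, 2)))) = Add(-10, Mul(2, Mul(Pow(2, Rational(1, 2)), Pow(u, Rational(1, 2))))) = Add(-10, Mul(2, Pow(2, Rational(1, 2)), Pow(u, Rational(1, 2)))))
x = Rational(-8, 11) (x = Pow(Rational(-11, 8), -1) = Rational(-8, 11) ≈ -0.72727)
Mul(Add(Function('F')(-8), x), Pow(-2, 2)) = Mul(Add(Add(-10, Mul(2, Pow(2, Rational(1, 2)), Pow(-8, Rational(1, 2)))), Rational(-8, 11)), Pow(-2, 2)) = Mul(Add(Add(-10, Mul(2, Pow(2, Rational(1, 2)), Mul(2, I, Pow(2, Rational(1, 2))))), Rational(-8, 11)), 4) = Mul(Add(Add(-10, Mul(8, I)), Rational(-8, 11)), 4) = Mul(Add(Rational(-118, 11), Mul(8, I)), 4) = Add(Rational(-472, 11), Mul(32, I))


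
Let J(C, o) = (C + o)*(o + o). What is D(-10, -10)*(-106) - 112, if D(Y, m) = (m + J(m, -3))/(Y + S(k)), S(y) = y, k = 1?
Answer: 6200/9 ≈ 688.89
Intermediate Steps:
J(C, o) = 2*o*(C + o) (J(C, o) = (C + o)*(2*o) = 2*o*(C + o))
D(Y, m) = (18 - 5*m)/(1 + Y) (D(Y, m) = (m + 2*(-3)*(m - 3))/(Y + 1) = (m + 2*(-3)*(-3 + m))/(1 + Y) = (m + (18 - 6*m))/(1 + Y) = (18 - 5*m)/(1 + Y))
D(-10, -10)*(-106) - 112 = ((18 - 5*(-10))/(1 - 10))*(-106) - 112 = ((18 + 50)/(-9))*(-106) - 112 = -⅑*68*(-106) - 112 = -68/9*(-106) - 112 = 7208/9 - 112 = 6200/9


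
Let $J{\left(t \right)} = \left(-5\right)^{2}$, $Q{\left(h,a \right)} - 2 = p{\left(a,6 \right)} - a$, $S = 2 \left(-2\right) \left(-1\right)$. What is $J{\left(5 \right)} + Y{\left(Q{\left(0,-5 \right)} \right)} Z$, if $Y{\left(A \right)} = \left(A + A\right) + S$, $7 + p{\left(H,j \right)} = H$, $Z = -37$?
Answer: $247$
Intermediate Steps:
$p{\left(H,j \right)} = -7 + H$
$S = 4$ ($S = \left(-4\right) \left(-1\right) = 4$)
$Q{\left(h,a \right)} = -5$ ($Q{\left(h,a \right)} = 2 + \left(\left(-7 + a\right) - a\right) = 2 - 7 = -5$)
$Y{\left(A \right)} = 4 + 2 A$ ($Y{\left(A \right)} = \left(A + A\right) + 4 = 2 A + 4 = 4 + 2 A$)
$J{\left(t \right)} = 25$
$J{\left(5 \right)} + Y{\left(Q{\left(0,-5 \right)} \right)} Z = 25 + \left(4 + 2 \left(-5\right)\right) \left(-37\right) = 25 + \left(4 - 10\right) \left(-37\right) = 25 - -222 = 25 + 222 = 247$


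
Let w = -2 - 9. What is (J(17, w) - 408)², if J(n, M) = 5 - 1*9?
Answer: 169744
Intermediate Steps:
w = -11
J(n, M) = -4 (J(n, M) = 5 - 9 = -4)
(J(17, w) - 408)² = (-4 - 408)² = (-412)² = 169744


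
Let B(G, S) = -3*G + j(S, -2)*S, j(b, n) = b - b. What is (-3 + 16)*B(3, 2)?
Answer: -117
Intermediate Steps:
j(b, n) = 0
B(G, S) = -3*G (B(G, S) = -3*G + 0*S = -3*G + 0 = -3*G)
(-3 + 16)*B(3, 2) = (-3 + 16)*(-3*3) = 13*(-9) = -117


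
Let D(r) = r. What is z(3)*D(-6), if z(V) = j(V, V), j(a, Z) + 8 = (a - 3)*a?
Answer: 48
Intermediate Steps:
j(a, Z) = -8 + a*(-3 + a) (j(a, Z) = -8 + (a - 3)*a = -8 + (-3 + a)*a = -8 + a*(-3 + a))
z(V) = -8 + V² - 3*V
z(3)*D(-6) = (-8 + 3² - 3*3)*(-6) = (-8 + 9 - 9)*(-6) = -8*(-6) = 48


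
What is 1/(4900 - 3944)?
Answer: 1/956 ≈ 0.0010460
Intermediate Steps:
1/(4900 - 3944) = 1/956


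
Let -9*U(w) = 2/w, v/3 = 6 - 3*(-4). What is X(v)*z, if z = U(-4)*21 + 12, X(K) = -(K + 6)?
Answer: -790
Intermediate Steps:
v = 54 (v = 3*(6 - 3*(-4)) = 3*(6 + 12) = 3*18 = 54)
U(w) = -2/(9*w)
X(K) = -6 - K (X(K) = -(6 + K) = -6 - K)
z = 79/6 (z = -2/9/(-4)*21 + 12 = -2/9*(-1/4)*21 + 12 = (1/18)*21 + 12 = 7/6 + 12 = 79/6 ≈ 13.167)
X(v)*z = (-6 - 1*54)*(79/6) = (-6 - 54)*(79/6) = -60*79/6 = -790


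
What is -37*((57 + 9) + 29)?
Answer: -3515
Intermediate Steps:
-37*((57 + 9) + 29) = -37*(66 + 29) = -37*95 = -3515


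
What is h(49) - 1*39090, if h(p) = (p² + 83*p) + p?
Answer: -32573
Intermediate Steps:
h(p) = p² + 84*p
h(49) - 1*39090 = 49*(84 + 49) - 1*39090 = 49*133 - 39090 = 6517 - 39090 = -32573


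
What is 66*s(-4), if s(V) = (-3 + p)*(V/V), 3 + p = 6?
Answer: 0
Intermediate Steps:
p = 3 (p = -3 + 6 = 3)
s(V) = 0 (s(V) = (-3 + 3)*(V/V) = 0*1 = 0)
66*s(-4) = 66*0 = 0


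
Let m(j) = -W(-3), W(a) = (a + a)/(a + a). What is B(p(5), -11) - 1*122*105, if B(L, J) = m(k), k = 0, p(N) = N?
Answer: -12811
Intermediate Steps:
W(a) = 1 (W(a) = (2*a)/((2*a)) = (2*a)*(1/(2*a)) = 1)
m(j) = -1 (m(j) = -1*1 = -1)
B(L, J) = -1
B(p(5), -11) - 1*122*105 = -1 - 1*122*105 = -1 - 122*105 = -1 - 12810 = -12811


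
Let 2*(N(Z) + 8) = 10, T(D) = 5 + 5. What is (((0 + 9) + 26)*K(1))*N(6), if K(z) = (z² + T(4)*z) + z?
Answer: -1260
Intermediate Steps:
T(D) = 10
N(Z) = -3 (N(Z) = -8 + (½)*10 = -8 + 5 = -3)
K(z) = z² + 11*z (K(z) = (z² + 10*z) + z = z² + 11*z)
(((0 + 9) + 26)*K(1))*N(6) = (((0 + 9) + 26)*(1*(11 + 1)))*(-3) = ((9 + 26)*(1*12))*(-3) = (35*12)*(-3) = 420*(-3) = -1260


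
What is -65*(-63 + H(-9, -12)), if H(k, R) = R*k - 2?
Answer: -2795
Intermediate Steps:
H(k, R) = -2 + R*k
-65*(-63 + H(-9, -12)) = -65*(-63 + (-2 - 12*(-9))) = -65*(-63 + (-2 + 108)) = -65*(-63 + 106) = -65*43 = -2795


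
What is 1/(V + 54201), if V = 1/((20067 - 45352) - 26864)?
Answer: 52149/2826527948 ≈ 1.8450e-5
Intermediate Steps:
V = -1/52149 (V = 1/(-25285 - 26864) = 1/(-52149) = -1/52149 ≈ -1.9176e-5)
1/(V + 54201) = 1/(-1/52149 + 54201) = 1/(2826527948/52149) = 52149/2826527948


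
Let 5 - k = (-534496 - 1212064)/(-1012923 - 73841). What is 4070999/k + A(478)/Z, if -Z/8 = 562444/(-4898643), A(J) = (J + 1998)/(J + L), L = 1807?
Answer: 113718770241578229463/94776190939208 ≈ 1.1999e+6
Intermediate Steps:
A(J) = (1998 + J)/(1807 + J) (A(J) = (J + 1998)/(J + 1807) = (1998 + J)/(1807 + J))
Z = 4499552/4898643 (Z = -4499552/(-4898643) = -4499552*(-1)/4898643 = -8*(-562444/4898643) = 4499552/4898643 ≈ 0.91853)
k = 921815/271691 (k = 5 - (-534496 - 1212064)/(-1012923 - 73841) = 5 - (-1746560)/(-1086764) = 5 - (-1746560)*(-1)/1086764 = 5 - 1*436640/271691 = 5 - 436640/271691 = 921815/271691 ≈ 3.3929)
4070999/k + A(478)/Z = 4070999/(921815/271691) + ((1998 + 478)/(1807 + 478))/(4499552/4898643) = 4070999*(271691/921815) + (2476/2285)*(4898643/4499552) = 1106053789309/921815 + ((1/2285)*2476)*(4898643/4499552) = 1106053789309/921815 + (2476/2285)*(4898643/4499552) = 1106053789309/921815 + 3032260017/2570369080 = 113718770241578229463/94776190939208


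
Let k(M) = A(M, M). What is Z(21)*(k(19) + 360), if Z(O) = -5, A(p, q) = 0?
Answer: -1800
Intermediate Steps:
k(M) = 0
Z(21)*(k(19) + 360) = -5*(0 + 360) = -5*360 = -1800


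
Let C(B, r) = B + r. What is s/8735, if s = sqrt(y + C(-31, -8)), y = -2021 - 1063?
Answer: 3*I*sqrt(347)/8735 ≈ 0.0063977*I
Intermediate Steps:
y = -3084
s = 3*I*sqrt(347) (s = sqrt(-3084 + (-31 - 8)) = sqrt(-3084 - 39) = sqrt(-3123) = 3*I*sqrt(347) ≈ 55.884*I)
s/8735 = (3*I*sqrt(347))/8735 = (3*I*sqrt(347))*(1/8735) = 3*I*sqrt(347)/8735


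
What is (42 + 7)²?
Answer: 2401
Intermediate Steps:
(42 + 7)² = 49² = 2401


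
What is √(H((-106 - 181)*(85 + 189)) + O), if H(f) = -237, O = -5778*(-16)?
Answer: √92211 ≈ 303.66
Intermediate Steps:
O = 92448
√(H((-106 - 181)*(85 + 189)) + O) = √(-237 + 92448) = √92211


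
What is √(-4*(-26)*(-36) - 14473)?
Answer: I*√18217 ≈ 134.97*I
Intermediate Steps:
√(-4*(-26)*(-36) - 14473) = √(104*(-36) - 14473) = √(-3744 - 14473) = √(-18217) = I*√18217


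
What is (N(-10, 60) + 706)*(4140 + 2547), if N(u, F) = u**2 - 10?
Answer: 5322852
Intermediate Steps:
N(u, F) = -10 + u**2
(N(-10, 60) + 706)*(4140 + 2547) = ((-10 + (-10)**2) + 706)*(4140 + 2547) = ((-10 + 100) + 706)*6687 = (90 + 706)*6687 = 796*6687 = 5322852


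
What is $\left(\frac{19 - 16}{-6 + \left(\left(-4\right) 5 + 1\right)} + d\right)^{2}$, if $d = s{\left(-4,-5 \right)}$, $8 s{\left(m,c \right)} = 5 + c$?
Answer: $\frac{9}{625} \approx 0.0144$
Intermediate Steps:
$s{\left(m,c \right)} = \frac{5}{8} + \frac{c}{8}$ ($s{\left(m,c \right)} = \frac{5 + c}{8} = \frac{5}{8} + \frac{c}{8}$)
$d = 0$ ($d = \frac{5}{8} + \frac{1}{8} \left(-5\right) = \frac{5}{8} - \frac{5}{8} = 0$)
$\left(\frac{19 - 16}{-6 + \left(\left(-4\right) 5 + 1\right)} + d\right)^{2} = \left(\frac{19 - 16}{-6 + \left(\left(-4\right) 5 + 1\right)} + 0\right)^{2} = \left(\frac{3}{-6 + \left(-20 + 1\right)} + 0\right)^{2} = \left(\frac{3}{-6 - 19} + 0\right)^{2} = \left(\frac{3}{-25} + 0\right)^{2} = \left(3 \left(- \frac{1}{25}\right) + 0\right)^{2} = \left(- \frac{3}{25} + 0\right)^{2} = \left(- \frac{3}{25}\right)^{2} = \frac{9}{625}$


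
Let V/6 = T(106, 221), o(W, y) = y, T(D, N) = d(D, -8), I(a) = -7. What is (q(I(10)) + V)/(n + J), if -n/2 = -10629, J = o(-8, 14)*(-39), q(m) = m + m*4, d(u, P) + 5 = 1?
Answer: -59/20712 ≈ -0.0028486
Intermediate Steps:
d(u, P) = -4 (d(u, P) = -5 + 1 = -4)
T(D, N) = -4
q(m) = 5*m (q(m) = m + 4*m = 5*m)
V = -24 (V = 6*(-4) = -24)
J = -546 (J = 14*(-39) = -546)
n = 21258 (n = -2*(-10629) = 21258)
(q(I(10)) + V)/(n + J) = (5*(-7) - 24)/(21258 - 546) = (-35 - 24)/20712 = -59*1/20712 = -59/20712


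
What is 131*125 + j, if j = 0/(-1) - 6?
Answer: 16369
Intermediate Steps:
j = -6 (j = 0*(-1) - 6 = 0 - 6 = -6)
131*125 + j = 131*125 - 6 = 16375 - 6 = 16369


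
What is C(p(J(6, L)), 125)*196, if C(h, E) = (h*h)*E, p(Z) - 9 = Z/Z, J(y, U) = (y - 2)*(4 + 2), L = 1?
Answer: 2450000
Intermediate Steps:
J(y, U) = -12 + 6*y (J(y, U) = (-2 + y)*6 = -12 + 6*y)
p(Z) = 10 (p(Z) = 9 + Z/Z = 9 + 1 = 10)
C(h, E) = E*h² (C(h, E) = h²*E = E*h²)
C(p(J(6, L)), 125)*196 = (125*10²)*196 = (125*100)*196 = 12500*196 = 2450000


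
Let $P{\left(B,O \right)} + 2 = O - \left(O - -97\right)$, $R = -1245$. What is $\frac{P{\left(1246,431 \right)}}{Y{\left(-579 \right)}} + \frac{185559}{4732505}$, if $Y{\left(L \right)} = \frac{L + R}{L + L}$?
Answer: $- \frac{90367563099}{1438681520} \approx -62.813$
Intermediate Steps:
$Y{\left(L \right)} = \frac{-1245 + L}{2 L}$ ($Y{\left(L \right)} = \frac{L - 1245}{L + L} = \frac{-1245 + L}{2 L}$)
$P{\left(B,O \right)} = -99$ ($P{\left(B,O \right)} = -2 + \left(O - \left(O - -97\right)\right) = -2 + \left(O - \left(O + 97\right)\right) = -2 + \left(O - \left(97 + O\right)\right) = -2 - 97 = -99$)
$\frac{P{\left(1246,431 \right)}}{Y{\left(-579 \right)}} + \frac{185559}{4732505} = - \frac{99}{\frac{1}{2} \frac{1}{-579} \left(-1245 - 579\right)} + \frac{185559}{4732505} = - \frac{99}{\frac{1}{2} \left(- \frac{1}{579}\right) \left(-1824\right)} + 185559 \cdot \frac{1}{4732505} = - \frac{99}{\frac{304}{193}} + \frac{185559}{4732505} = \left(-99\right) \frac{193}{304} + \frac{185559}{4732505} = - \frac{19107}{304} + \frac{185559}{4732505} = - \frac{90367563099}{1438681520}$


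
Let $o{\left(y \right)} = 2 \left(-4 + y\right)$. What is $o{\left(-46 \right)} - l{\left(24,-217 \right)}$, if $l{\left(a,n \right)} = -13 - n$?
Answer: $-304$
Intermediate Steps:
$o{\left(y \right)} = -8 + 2 y$
$o{\left(-46 \right)} - l{\left(24,-217 \right)} = \left(-8 + 2 \left(-46\right)\right) - \left(-13 - -217\right) = \left(-8 - 92\right) - \left(-13 + 217\right) = -100 - 204 = -304$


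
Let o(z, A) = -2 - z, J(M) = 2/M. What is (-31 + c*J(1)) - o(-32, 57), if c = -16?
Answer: -93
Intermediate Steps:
(-31 + c*J(1)) - o(-32, 57) = (-31 - 32/1) - (-2 - 1*(-32)) = (-31 - 32) - (-2 + 32) = (-31 - 16*2) - 1*30 = (-31 - 32) - 30 = -63 - 30 = -93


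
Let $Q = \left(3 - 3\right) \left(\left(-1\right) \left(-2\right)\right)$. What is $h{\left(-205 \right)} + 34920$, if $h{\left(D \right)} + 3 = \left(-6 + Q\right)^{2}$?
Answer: $34953$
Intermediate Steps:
$Q = 0$ ($Q = 0 \cdot 2 = 0$)
$h{\left(D \right)} = 33$ ($h{\left(D \right)} = -3 + \left(-6 + 0\right)^{2} = -3 + \left(-6\right)^{2} = -3 + 36 = 33$)
$h{\left(-205 \right)} + 34920 = 33 + 34920 = 34953$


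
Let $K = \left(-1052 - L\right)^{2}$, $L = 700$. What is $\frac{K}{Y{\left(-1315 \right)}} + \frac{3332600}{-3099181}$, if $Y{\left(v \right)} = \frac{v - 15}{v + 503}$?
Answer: $\frac{551750695023992}{294422195} \approx 1.874 \cdot 10^{6}$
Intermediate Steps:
$Y{\left(v \right)} = \frac{-15 + v}{503 + v}$
$K = 3069504$ ($K = \left(-1052 - 700\right)^{2} = \left(-1752\right)^{2} = 3069504$)
$\frac{K}{Y{\left(-1315 \right)}} + \frac{3332600}{-3099181} = \frac{3069504}{\frac{1}{503 - 1315} \left(-15 - 1315\right)} + \frac{3332600}{-3099181} = \frac{3069504}{\frac{1}{-812} \left(-1330\right)} + 3332600 \left(- \frac{1}{3099181}\right) = \frac{3069504}{\left(- \frac{1}{812}\right) \left(-1330\right)} - \frac{3332600}{3099181} = \frac{3069504}{\frac{95}{58}} - \frac{3332600}{3099181} = 3069504 \cdot \frac{58}{95} - \frac{3332600}{3099181} = \frac{178031232}{95} - \frac{3332600}{3099181} = \frac{551750695023992}{294422195}$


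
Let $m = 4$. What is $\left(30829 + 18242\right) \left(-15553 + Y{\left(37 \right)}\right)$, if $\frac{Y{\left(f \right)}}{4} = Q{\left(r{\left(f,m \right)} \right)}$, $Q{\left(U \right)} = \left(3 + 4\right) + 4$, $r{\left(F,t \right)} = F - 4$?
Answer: $-761042139$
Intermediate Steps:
$r{\left(F,t \right)} = -4 + F$ ($r{\left(F,t \right)} = F - 4 = -4 + F$)
$Q{\left(U \right)} = 11$ ($Q{\left(U \right)} = 7 + 4 = 11$)
$Y{\left(f \right)} = 44$ ($Y{\left(f \right)} = 4 \cdot 11 = 44$)
$\left(30829 + 18242\right) \left(-15553 + Y{\left(37 \right)}\right) = \left(30829 + 18242\right) \left(-15553 + 44\right) = 49071 \left(-15509\right) = -761042139$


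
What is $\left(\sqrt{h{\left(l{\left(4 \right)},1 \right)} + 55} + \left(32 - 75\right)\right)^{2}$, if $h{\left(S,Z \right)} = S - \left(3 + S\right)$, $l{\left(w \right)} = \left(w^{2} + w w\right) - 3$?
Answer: $1901 - 172 \sqrt{13} \approx 1280.8$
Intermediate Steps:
$l{\left(w \right)} = -3 + 2 w^{2}$ ($l{\left(w \right)} = \left(w^{2} + w^{2}\right) - 3 = 2 w^{2} - 3 = -3 + 2 w^{2}$)
$h{\left(S,Z \right)} = -3$
$\left(\sqrt{h{\left(l{\left(4 \right)},1 \right)} + 55} + \left(32 - 75\right)\right)^{2} = \left(\sqrt{-3 + 55} + \left(32 - 75\right)\right)^{2} = \left(\sqrt{52} - 43\right)^{2} = \left(2 \sqrt{13} - 43\right)^{2} = \left(-43 + 2 \sqrt{13}\right)^{2}$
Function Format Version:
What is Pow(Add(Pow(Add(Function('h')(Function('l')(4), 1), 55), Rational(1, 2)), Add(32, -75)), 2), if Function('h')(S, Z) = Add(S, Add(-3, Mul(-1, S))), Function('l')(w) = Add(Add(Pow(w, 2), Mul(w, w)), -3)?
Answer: Add(1901, Mul(-172, Pow(13, Rational(1, 2)))) ≈ 1280.8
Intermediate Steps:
Function('l')(w) = Add(-3, Mul(2, Pow(w, 2))) (Function('l')(w) = Add(Add(Pow(w, 2), Pow(w, 2)), -3) = Add(Mul(2, Pow(w, 2)), -3) = Add(-3, Mul(2, Pow(w, 2))))
Function('h')(S, Z) = -3
Pow(Add(Pow(Add(Function('h')(Function('l')(4), 1), 55), Rational(1, 2)), Add(32, -75)), 2) = Pow(Add(Pow(Add(-3, 55), Rational(1, 2)), Add(32, -75)), 2) = Pow(Add(Pow(52, Rational(1, 2)), -43), 2) = Pow(Add(Mul(2, Pow(13, Rational(1, 2))), -43), 2) = Pow(Add(-43, Mul(2, Pow(13, Rational(1, 2)))), 2)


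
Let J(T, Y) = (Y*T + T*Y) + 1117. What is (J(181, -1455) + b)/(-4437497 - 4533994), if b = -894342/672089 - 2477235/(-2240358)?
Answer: 87932912643594743/1500950348910469138 ≈ 0.058585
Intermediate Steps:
J(T, Y) = 1117 + 2*T*Y (J(T, Y) = (T*Y + T*Y) + 1117 = 2*T*Y + 1117 = 1117 + 2*T*Y)
b = -112907953507/501906655954 (b = -894342*1/672089 - 2477235*(-1/2240358) = -894342/672089 + 825745/746786 = -112907953507/501906655954 ≈ -0.22496)
(J(181, -1455) + b)/(-4437497 - 4533994) = ((1117 + 2*181*(-1455)) - 112907953507/501906655954)/(-4437497 - 4533994) = ((1117 - 526710) - 112907953507/501906655954)/(-8971491) = (-525593 - 112907953507/501906655954)*(-1/8971491) = -263798737930784229/501906655954*(-1/8971491) = 87932912643594743/1500950348910469138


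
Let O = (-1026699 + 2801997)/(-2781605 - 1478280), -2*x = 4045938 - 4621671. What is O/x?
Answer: -169076/116788398605 ≈ -1.4477e-6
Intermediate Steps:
x = 575733/2 (x = -(4045938 - 4621671)/2 = -½*(-575733) = 575733/2 ≈ 2.8787e+5)
O = -253614/608555 (O = 1775298/(-4259885) = 1775298*(-1/4259885) = -253614/608555 ≈ -0.41675)
O/x = -253614/(608555*575733/2) = -253614/608555*2/575733 = -169076/116788398605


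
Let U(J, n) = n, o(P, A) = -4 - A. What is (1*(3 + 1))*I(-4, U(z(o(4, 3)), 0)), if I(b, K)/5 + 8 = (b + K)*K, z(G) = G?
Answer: -160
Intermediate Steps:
I(b, K) = -40 + 5*K*(K + b) (I(b, K) = -40 + 5*((b + K)*K) = -40 + 5*((K + b)*K) = -40 + 5*(K*(K + b)) = -40 + 5*K*(K + b))
(1*(3 + 1))*I(-4, U(z(o(4, 3)), 0)) = (1*(3 + 1))*(-40 + 5*0² + 5*0*(-4)) = (1*4)*(-40 + 5*0 + 0) = 4*(-40 + 0 + 0) = 4*(-40) = -160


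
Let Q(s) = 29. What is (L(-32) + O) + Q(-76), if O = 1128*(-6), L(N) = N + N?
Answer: -6803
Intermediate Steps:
L(N) = 2*N
O = -6768
(L(-32) + O) + Q(-76) = (2*(-32) - 6768) + 29 = (-64 - 6768) + 29 = -6832 + 29 = -6803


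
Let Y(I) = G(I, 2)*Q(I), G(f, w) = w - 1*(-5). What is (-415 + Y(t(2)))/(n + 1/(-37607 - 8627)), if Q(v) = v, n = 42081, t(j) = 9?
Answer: -16274368/1945572953 ≈ -0.0083648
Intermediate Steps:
G(f, w) = 5 + w (G(f, w) = w + 5 = 5 + w)
Y(I) = 7*I (Y(I) = (5 + 2)*I = 7*I)
(-415 + Y(t(2)))/(n + 1/(-37607 - 8627)) = (-415 + 7*9)/(42081 + 1/(-37607 - 8627)) = (-415 + 63)/(42081 + 1/(-46234)) = -352/(42081 - 1/46234) = -352/1945572953/46234 = -352*46234/1945572953 = -16274368/1945572953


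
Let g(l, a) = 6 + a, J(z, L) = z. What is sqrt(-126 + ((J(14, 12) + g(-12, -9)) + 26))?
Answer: I*sqrt(89) ≈ 9.434*I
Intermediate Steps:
sqrt(-126 + ((J(14, 12) + g(-12, -9)) + 26)) = sqrt(-126 + ((14 + (6 - 9)) + 26)) = sqrt(-126 + ((14 - 3) + 26)) = sqrt(-126 + (11 + 26)) = sqrt(-126 + 37) = sqrt(-89) = I*sqrt(89)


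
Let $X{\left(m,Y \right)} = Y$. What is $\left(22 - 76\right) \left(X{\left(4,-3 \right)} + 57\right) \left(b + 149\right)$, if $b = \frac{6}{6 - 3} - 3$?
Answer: $-431568$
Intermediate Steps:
$b = -1$ ($b = \frac{6}{3} - 3 = 6 \cdot \frac{1}{3} - 3 = 2 - 3 = -1$)
$\left(22 - 76\right) \left(X{\left(4,-3 \right)} + 57\right) \left(b + 149\right) = \left(22 - 76\right) \left(-3 + 57\right) \left(-1 + 149\right) = \left(-54\right) 54 \cdot 148 = \left(-2916\right) 148 = -431568$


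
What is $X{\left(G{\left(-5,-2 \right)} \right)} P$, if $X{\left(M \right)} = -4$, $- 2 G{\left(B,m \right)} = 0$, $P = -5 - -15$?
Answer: $-40$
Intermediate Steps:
$P = 10$ ($P = -5 + 15 = 10$)
$G{\left(B,m \right)} = 0$ ($G{\left(B,m \right)} = \left(- \frac{1}{2}\right) 0 = 0$)
$X{\left(G{\left(-5,-2 \right)} \right)} P = \left(-4\right) 10 = -40$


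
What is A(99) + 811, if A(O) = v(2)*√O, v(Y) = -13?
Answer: 811 - 39*√11 ≈ 681.65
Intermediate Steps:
A(O) = -13*√O
A(99) + 811 = -39*√11 + 811 = 811 - 39*√11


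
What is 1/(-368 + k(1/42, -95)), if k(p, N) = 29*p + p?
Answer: -7/2571 ≈ -0.0027227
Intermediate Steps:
k(p, N) = 30*p
1/(-368 + k(1/42, -95)) = 1/(-368 + 30/42) = 1/(-368 + 30*(1/42)) = 1/(-368 + 5/7) = 1/(-2571/7) = -7/2571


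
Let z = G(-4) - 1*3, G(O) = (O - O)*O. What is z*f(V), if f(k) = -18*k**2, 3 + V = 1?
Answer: 216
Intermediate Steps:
G(O) = 0 (G(O) = 0*O = 0)
V = -2 (V = -3 + 1 = -2)
z = -3 (z = 0 - 1*3 = 0 - 3 = -3)
z*f(V) = -(-54)*(-2)**2 = -(-54)*4 = -3*(-72) = 216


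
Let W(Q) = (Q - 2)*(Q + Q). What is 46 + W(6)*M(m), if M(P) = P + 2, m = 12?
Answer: 718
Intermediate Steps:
M(P) = 2 + P
W(Q) = 2*Q*(-2 + Q) (W(Q) = (-2 + Q)*(2*Q) = 2*Q*(-2 + Q))
46 + W(6)*M(m) = 46 + (2*6*(-2 + 6))*(2 + 12) = 46 + (2*6*4)*14 = 46 + 48*14 = 46 + 672 = 718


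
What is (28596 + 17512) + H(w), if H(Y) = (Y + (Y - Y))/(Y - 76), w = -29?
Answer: 4841369/105 ≈ 46108.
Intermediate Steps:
H(Y) = Y/(-76 + Y) (H(Y) = (Y + 0)/(-76 + Y) = Y/(-76 + Y))
(28596 + 17512) + H(w) = (28596 + 17512) - 29/(-76 - 29) = 46108 - 29/(-105) = 46108 - 29*(-1/105) = 46108 + 29/105 = 4841369/105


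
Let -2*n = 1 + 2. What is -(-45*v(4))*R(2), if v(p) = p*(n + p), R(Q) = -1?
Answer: -450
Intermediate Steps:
n = -3/2 (n = -(1 + 2)/2 = -½*3 = -3/2 ≈ -1.5000)
v(p) = p*(-3/2 + p)
-(-45*v(4))*R(2) = -(-45*4*(-3 + 2*4)/2)*(-1) = -(-45*4*(-3 + 8)/2)*(-1) = -(-45*4*5/2)*(-1) = -(-45*10)*(-1) = -(-450)*(-1) = -1*450 = -450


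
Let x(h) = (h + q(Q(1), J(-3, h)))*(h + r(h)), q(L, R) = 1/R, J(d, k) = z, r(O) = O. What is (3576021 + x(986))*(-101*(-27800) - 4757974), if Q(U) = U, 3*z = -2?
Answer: -10759997287170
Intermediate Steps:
z = -⅔ (z = (⅓)*(-2) = -⅔ ≈ -0.66667)
J(d, k) = -⅔
x(h) = 2*h*(-3/2 + h) (x(h) = (h + 1/(-⅔))*(h + h) = (h - 3/2)*(2*h) = (-3/2 + h)*(2*h) = 2*h*(-3/2 + h))
(3576021 + x(986))*(-101*(-27800) - 4757974) = (3576021 + 986*(-3 + 2*986))*(-101*(-27800) - 4757974) = (3576021 + 986*(-3 + 1972))*(2807800 - 4757974) = (3576021 + 986*1969)*(-1950174) = (3576021 + 1941434)*(-1950174) = 5517455*(-1950174) = -10759997287170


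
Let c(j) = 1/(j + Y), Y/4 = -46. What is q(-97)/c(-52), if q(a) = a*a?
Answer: -2220524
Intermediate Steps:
q(a) = a²
Y = -184 (Y = 4*(-46) = -184)
c(j) = 1/(-184 + j) (c(j) = 1/(j - 184) = 1/(-184 + j))
q(-97)/c(-52) = (-97)²/(1/(-184 - 52)) = 9409/(1/(-236)) = 9409/(-1/236) = 9409*(-236) = -2220524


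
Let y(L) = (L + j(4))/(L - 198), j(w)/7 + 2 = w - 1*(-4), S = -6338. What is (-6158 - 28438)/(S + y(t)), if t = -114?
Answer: 449748/82391 ≈ 5.4587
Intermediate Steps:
j(w) = 14 + 7*w (j(w) = -14 + 7*(w - 1*(-4)) = -14 + 7*(w + 4) = -14 + 7*(4 + w) = -14 + (28 + 7*w) = 14 + 7*w)
y(L) = (42 + L)/(-198 + L) (y(L) = (L + (14 + 7*4))/(L - 198) = (L + (14 + 28))/(-198 + L) = (L + 42)/(-198 + L) = (42 + L)/(-198 + L))
(-6158 - 28438)/(S + y(t)) = (-6158 - 28438)/(-6338 + (42 - 114)/(-198 - 114)) = -34596/(-6338 - 72/(-312)) = -34596/(-6338 - 1/312*(-72)) = -34596/(-6338 + 3/13) = -34596/(-82391/13) = -34596*(-13/82391) = 449748/82391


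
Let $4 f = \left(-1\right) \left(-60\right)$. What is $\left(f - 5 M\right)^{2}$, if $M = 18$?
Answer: $5625$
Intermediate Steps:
$f = 15$ ($f = \frac{\left(-1\right) \left(-60\right)}{4} = \frac{1}{4} \cdot 60 = 15$)
$\left(f - 5 M\right)^{2} = \left(15 - 90\right)^{2} = \left(-75\right)^{2} = 5625$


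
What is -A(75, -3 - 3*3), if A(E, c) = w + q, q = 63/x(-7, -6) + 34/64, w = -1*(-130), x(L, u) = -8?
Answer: -3925/32 ≈ -122.66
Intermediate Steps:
w = 130
q = -235/32 (q = 63/(-8) + 34/64 = 63*(-⅛) + 34*(1/64) = -63/8 + 17/32 = -235/32 ≈ -7.3438)
A(E, c) = 3925/32 (A(E, c) = 130 - 235/32 = 3925/32)
-A(75, -3 - 3*3) = -1*3925/32 = -3925/32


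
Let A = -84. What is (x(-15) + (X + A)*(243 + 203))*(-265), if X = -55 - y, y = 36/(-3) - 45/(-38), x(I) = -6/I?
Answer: 287849731/19 ≈ 1.5150e+7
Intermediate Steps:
y = -411/38 (y = 36*(-⅓) - 45*(-1/38) = -12 + 45/38 = -411/38 ≈ -10.816)
X = -1679/38 (X = -55 - 1*(-411/38) = -55 + 411/38 = -1679/38 ≈ -44.184)
(x(-15) + (X + A)*(243 + 203))*(-265) = (-6/(-15) + (-1679/38 - 84)*(243 + 203))*(-265) = (-6*(-1/15) - 4871/38*446)*(-265) = (⅖ - 1086233/19)*(-265) = -5431127/95*(-265) = 287849731/19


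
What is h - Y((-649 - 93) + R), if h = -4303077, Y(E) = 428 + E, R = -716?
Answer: -4302047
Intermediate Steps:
h - Y((-649 - 93) + R) = -4303077 - (428 + ((-649 - 93) - 716)) = -4303077 - (428 + (-742 - 716)) = -4303077 - (428 - 1458) = -4303077 - 1*(-1030) = -4303077 + 1030 = -4302047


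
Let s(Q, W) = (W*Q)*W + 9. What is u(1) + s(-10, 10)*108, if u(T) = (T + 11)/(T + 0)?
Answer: -107016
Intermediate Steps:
s(Q, W) = 9 + Q*W**2 (s(Q, W) = (Q*W)*W + 9 = Q*W**2 + 9 = 9 + Q*W**2)
u(T) = (11 + T)/T
u(1) + s(-10, 10)*108 = (11 + 1)/1 + (9 - 10*10**2)*108 = 1*12 + (9 - 10*100)*108 = 12 + (9 - 1000)*108 = 12 - 991*108 = 12 - 107028 = -107016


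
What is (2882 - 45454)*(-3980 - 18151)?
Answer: 942160932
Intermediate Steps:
(2882 - 45454)*(-3980 - 18151) = -42572*(-22131) = 942160932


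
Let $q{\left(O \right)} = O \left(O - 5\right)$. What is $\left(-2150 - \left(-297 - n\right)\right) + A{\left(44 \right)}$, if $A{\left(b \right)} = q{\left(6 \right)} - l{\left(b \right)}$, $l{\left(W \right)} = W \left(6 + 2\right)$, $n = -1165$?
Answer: $-3364$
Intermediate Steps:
$l{\left(W \right)} = 8 W$ ($l{\left(W \right)} = W 8 = 8 W$)
$q{\left(O \right)} = O \left(-5 + O\right)$
$A{\left(b \right)} = 6 - 8 b$ ($A{\left(b \right)} = 6 \left(-5 + 6\right) - 8 b = 6 \cdot 1 - 8 b = 6 - 8 b$)
$\left(-2150 - \left(-297 - n\right)\right) + A{\left(44 \right)} = \left(-2150 - \left(-297 - -1165\right)\right) + \left(6 - 352\right) = \left(-2150 - \left(-297 + 1165\right)\right) + \left(6 - 352\right) = \left(-2150 - 868\right) - 346 = -3018 - 346 = -3364$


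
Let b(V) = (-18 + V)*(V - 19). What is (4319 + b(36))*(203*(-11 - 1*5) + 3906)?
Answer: 3043250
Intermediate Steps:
b(V) = (-19 + V)*(-18 + V) (b(V) = (-18 + V)*(-19 + V) = (-19 + V)*(-18 + V))
(4319 + b(36))*(203*(-11 - 1*5) + 3906) = (4319 + (342 + 36² - 37*36))*(203*(-11 - 1*5) + 3906) = (4319 + (342 + 1296 - 1332))*(203*(-11 - 5) + 3906) = (4319 + 306)*(203*(-16) + 3906) = 4625*(-3248 + 3906) = 4625*658 = 3043250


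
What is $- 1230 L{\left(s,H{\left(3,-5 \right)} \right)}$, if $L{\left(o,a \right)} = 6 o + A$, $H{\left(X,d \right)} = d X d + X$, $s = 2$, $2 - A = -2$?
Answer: $-19680$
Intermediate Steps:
$A = 4$ ($A = 2 - -2 = 2 + 2 = 4$)
$H{\left(X,d \right)} = X + X d^{2}$ ($H{\left(X,d \right)} = X d d + X = X d^{2} + X = X + X d^{2}$)
$L{\left(o,a \right)} = 4 + 6 o$ ($L{\left(o,a \right)} = 6 o + 4 = 4 + 6 o$)
$- 1230 L{\left(s,H{\left(3,-5 \right)} \right)} = - 1230 \left(4 + 6 \cdot 2\right) = - 1230 \left(4 + 12\right) = \left(-1230\right) 16 = -19680$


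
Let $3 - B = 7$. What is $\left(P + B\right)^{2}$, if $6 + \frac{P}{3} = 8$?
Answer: $4$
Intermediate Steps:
$P = 6$ ($P = -18 + 3 \cdot 8 = -18 + 24 = 6$)
$B = -4$ ($B = 3 - 7 = -4$)
$\left(P + B\right)^{2} = \left(6 - 4\right)^{2} = 2^{2} = 4$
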